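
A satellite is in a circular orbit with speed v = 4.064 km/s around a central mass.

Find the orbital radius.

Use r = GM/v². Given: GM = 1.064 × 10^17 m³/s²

Convert to SI: v = 4.064 km/s = 4064 m/s.
For a circular orbit, v² = GM / r, so r = GM / v².
r = 1.064e+17 / (4064)² m ≈ 6.442e+09 m = 6.442 × 10^9 m.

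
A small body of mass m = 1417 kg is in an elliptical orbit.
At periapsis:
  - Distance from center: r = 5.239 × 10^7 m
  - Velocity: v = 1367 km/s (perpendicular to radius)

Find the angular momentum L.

Convert to SI: v = 1367 km/s = 1.367e+06 m/s.
Since v is perpendicular to r, L = m · v · r.
L = 1417 · 1.367e+06 · 5.239e+07 kg·m²/s ≈ 1.015e+17 kg·m²/s.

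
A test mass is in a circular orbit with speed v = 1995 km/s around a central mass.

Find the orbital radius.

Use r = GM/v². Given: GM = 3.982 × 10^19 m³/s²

Convert to SI: v = 1995 km/s = 1.995e+06 m/s.
For a circular orbit, v² = GM / r, so r = GM / v².
r = 3.982e+19 / (1.995e+06)² m ≈ 1e+07 m = 10 Mm.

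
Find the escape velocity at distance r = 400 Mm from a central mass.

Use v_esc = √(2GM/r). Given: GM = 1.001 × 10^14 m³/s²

Convert to SI: r = 400 Mm = 4e+08 m.
Escape velocity comes from setting total energy to zero: ½v² − GM/r = 0 ⇒ v_esc = √(2GM / r).
v_esc = √(2 · 1.001e+14 / 4e+08) m/s ≈ 707.5 m/s = 707.5 m/s.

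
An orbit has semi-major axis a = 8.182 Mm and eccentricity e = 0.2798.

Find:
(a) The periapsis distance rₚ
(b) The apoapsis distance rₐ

Convert to SI: a = 8.182 Mm = 8.182e+06 m.
(a) rₚ = a(1 − e) = 8.182e+06 · (1 − 0.2798) = 8.182e+06 · 0.7202 ≈ 5.893e+06 m = 5.893 Mm.
(b) rₐ = a(1 + e) = 8.182e+06 · (1 + 0.2798) = 8.182e+06 · 1.2798 ≈ 1.047e+07 m = 10.47 Mm.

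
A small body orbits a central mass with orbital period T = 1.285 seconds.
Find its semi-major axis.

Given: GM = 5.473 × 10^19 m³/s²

Invert Kepler's third law: a = (GM · T² / (4π²))^(1/3).
Substituting T = 1.285 s and GM = 5.473e+19 m³/s²:
a = (5.473e+19 · (1.285)² / (4π²))^(1/3) m
a ≈ 1.318e+06 m = 1.318 Mm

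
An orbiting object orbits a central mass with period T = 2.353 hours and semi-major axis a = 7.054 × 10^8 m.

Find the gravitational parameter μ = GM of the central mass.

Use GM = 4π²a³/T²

Convert to SI: T = 2.353 hours = 8470.8 s.
GM = 4π² · a³ / T².
GM = 4π² · (7.054e+08)³ / (8470.8)² m³/s² ≈ 1.931e+20 m³/s² = 1.931 × 10^20 m³/s².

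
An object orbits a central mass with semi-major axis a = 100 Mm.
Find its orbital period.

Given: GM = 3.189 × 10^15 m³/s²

Convert to SI: a = 100 Mm = 1e+08 m.
Kepler's third law: T = 2π √(a³ / GM).
Substituting a = 1e+08 m and GM = 3.189e+15 m³/s²:
T = 2π √((1e+08)³ / 3.189e+15) s
T ≈ 1.113e+05 s = 1.288 days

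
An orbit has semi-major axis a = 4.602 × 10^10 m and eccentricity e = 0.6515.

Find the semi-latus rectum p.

p = a (1 − e²).
p = 4.602e+10 · (1 − (0.6515)²) = 4.602e+10 · 0.575548 ≈ 2.649e+10 m = 2.649 × 10^10 m.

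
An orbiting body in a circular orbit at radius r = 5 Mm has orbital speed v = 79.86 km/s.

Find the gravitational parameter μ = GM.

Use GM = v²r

Convert to SI: r = 5 Mm = 5e+06 m; v = 79.86 km/s = 79860 m/s.
For a circular orbit v² = GM/r, so GM = v² · r.
GM = (79860)² · 5e+06 m³/s² ≈ 3.189e+16 m³/s² = 3.189 × 10^16 m³/s².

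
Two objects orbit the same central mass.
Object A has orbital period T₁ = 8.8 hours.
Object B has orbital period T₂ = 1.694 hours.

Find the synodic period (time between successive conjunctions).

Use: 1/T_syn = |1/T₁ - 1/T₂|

Convert to SI: T₁ = 8.8 hours = 31680 s; T₂ = 1.694 hours = 6098.4 s.
T_syn = |T₁ · T₂ / (T₁ − T₂)|.
T_syn = |31680 · 6098.4 / (31680 − 6098.4)| s ≈ 7552 s = 2.098 hours.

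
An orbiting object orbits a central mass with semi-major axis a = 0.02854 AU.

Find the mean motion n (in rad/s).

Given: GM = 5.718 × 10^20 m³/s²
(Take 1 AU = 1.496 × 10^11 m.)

Convert to SI: a = 0.02854 AU = 4.26958e+09 m.
n = √(GM / a³).
n = √(5.718e+20 / (4.26958e+09)³) rad/s ≈ 8.571e-05 rad/s.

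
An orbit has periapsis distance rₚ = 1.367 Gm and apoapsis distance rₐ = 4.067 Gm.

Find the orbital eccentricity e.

Convert to SI: rₚ = 1.367 Gm = 1.367e+09 m; rₐ = 4.067 Gm = 4.067e+09 m.
e = (rₐ − rₚ) / (rₐ + rₚ).
e = (4.067e+09 − 1.367e+09) / (4.067e+09 + 1.367e+09) = 2.7e+09 / 5.434e+09 ≈ 0.4969.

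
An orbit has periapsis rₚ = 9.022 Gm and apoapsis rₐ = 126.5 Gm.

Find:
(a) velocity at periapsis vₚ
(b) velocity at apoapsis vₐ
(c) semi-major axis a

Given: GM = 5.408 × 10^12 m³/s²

Convert to SI: rₚ = 9.022 Gm = 9.022e+09 m; rₐ = 126.5 Gm = 1.265e+11 m.
(a) With a = (rₚ + rₐ)/2 = 6.7761e+10 m, vₚ = √(GM (2/rₚ − 1/a)) = √(5.408e+12 · (2/9.022e+09 − 1/6.7761e+10)) m/s ≈ 33.45 m/s
(b) With a = (rₚ + rₐ)/2 = 6.7761e+10 m, vₐ = √(GM (2/rₐ − 1/a)) = √(5.408e+12 · (2/1.265e+11 − 1/6.7761e+10)) m/s ≈ 2.386 m/s
(c) a = (rₚ + rₐ)/2 = (9.022e+09 + 1.265e+11)/2 ≈ 6.776e+10 m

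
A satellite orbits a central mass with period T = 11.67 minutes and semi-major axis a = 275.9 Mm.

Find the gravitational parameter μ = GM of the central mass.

Convert to SI: T = 11.67 minutes = 700.2 s; a = 275.9 Mm = 2.759e+08 m.
GM = 4π² · a³ / T².
GM = 4π² · (2.759e+08)³ / (700.2)² m³/s² ≈ 1.691e+21 m³/s² = 1.691 × 10^21 m³/s².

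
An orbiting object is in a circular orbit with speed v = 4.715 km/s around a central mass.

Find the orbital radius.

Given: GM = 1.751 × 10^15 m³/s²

Convert to SI: v = 4.715 km/s = 4715 m/s.
For a circular orbit, v² = GM / r, so r = GM / v².
r = 1.751e+15 / (4715)² m ≈ 7.876e+07 m = 78.76 Mm.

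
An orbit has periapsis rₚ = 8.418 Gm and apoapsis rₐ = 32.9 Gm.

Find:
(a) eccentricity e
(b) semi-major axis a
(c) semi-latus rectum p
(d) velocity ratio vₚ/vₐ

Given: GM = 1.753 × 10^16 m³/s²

Convert to SI: rₚ = 8.418 Gm = 8.418e+09 m; rₐ = 32.9 Gm = 3.29e+10 m.
(a) e = (rₐ − rₚ)/(rₐ + rₚ) = (3.29e+10 − 8.418e+09)/(3.29e+10 + 8.418e+09) ≈ 0.5925
(b) a = (rₚ + rₐ)/2 = (8.418e+09 + 3.29e+10)/2 ≈ 2.066e+10 m
(c) From a = (rₚ + rₐ)/2 = 2.0659e+10 m and e = (rₐ − rₚ)/(rₐ + rₚ) = 0.592526, p = a(1 − e²) = 2.0659e+10 · (1 − (0.592526)²) ≈ 1.341e+10 m
(d) Conservation of angular momentum (rₚvₚ = rₐvₐ) gives vₚ/vₐ = rₐ/rₚ = 3.29e+10/8.418e+09 ≈ 3.908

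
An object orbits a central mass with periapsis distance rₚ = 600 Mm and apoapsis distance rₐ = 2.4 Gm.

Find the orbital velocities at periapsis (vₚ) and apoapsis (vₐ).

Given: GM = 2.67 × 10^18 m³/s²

Convert to SI: rₚ = 600 Mm = 6e+08 m; rₐ = 2.4 Gm = 2.4e+09 m.
Use the vis-viva equation v² = GM(2/r − 1/a) with a = (rₚ + rₐ)/2 = (6e+08 + 2.4e+09)/2 = 1.5e+09 m.
vₚ = √(GM · (2/rₚ − 1/a)) = √(2.67e+18 · (2/6e+08 − 1/1.5e+09)) m/s ≈ 8.438e+04 m/s = 84.38 km/s.
vₐ = √(GM · (2/rₐ − 1/a)) = √(2.67e+18 · (2/2.4e+09 − 1/1.5e+09)) m/s ≈ 2.11e+04 m/s = 21.1 km/s.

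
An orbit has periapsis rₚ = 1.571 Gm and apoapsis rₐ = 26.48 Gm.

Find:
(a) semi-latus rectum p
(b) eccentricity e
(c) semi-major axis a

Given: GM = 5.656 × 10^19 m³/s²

Convert to SI: rₚ = 1.571 Gm = 1.571e+09 m; rₐ = 26.48 Gm = 2.648e+10 m.
(a) From a = (rₚ + rₐ)/2 = 1.40255e+10 m and e = (rₐ − rₚ)/(rₐ + rₚ) = 0.88799, p = a(1 − e²) = 1.40255e+10 · (1 − (0.88799)²) ≈ 2.966e+09 m
(b) e = (rₐ − rₚ)/(rₐ + rₚ) = (2.648e+10 − 1.571e+09)/(2.648e+10 + 1.571e+09) ≈ 0.888
(c) a = (rₚ + rₐ)/2 = (1.571e+09 + 2.648e+10)/2 ≈ 1.403e+10 m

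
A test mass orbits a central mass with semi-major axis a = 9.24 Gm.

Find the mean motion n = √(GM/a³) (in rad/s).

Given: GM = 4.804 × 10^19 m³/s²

Convert to SI: a = 9.24 Gm = 9.24e+09 m.
n = √(GM / a³).
n = √(4.804e+19 / (9.24e+09)³) rad/s ≈ 7.804e-06 rad/s.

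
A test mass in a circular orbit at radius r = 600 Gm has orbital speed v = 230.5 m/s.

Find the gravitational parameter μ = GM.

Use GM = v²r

Convert to SI: r = 600 Gm = 6e+11 m.
For a circular orbit v² = GM/r, so GM = v² · r.
GM = (230.5)² · 6e+11 m³/s² ≈ 3.188e+16 m³/s² = 3.188 × 10^16 m³/s².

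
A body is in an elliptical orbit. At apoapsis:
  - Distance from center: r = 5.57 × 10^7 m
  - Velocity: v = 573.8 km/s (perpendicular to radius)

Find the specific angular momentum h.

Convert to SI: v = 573.8 km/s = 573800 m/s.
With v perpendicular to r, h = r · v.
h = 5.57e+07 · 573800 m²/s ≈ 3.196e+13 m²/s.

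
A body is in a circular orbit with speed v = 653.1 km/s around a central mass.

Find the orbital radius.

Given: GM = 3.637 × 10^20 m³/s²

Convert to SI: v = 653.1 km/s = 653100 m/s.
For a circular orbit, v² = GM / r, so r = GM / v².
r = 3.637e+20 / (653100)² m ≈ 8.527e+08 m = 8.527 × 10^8 m.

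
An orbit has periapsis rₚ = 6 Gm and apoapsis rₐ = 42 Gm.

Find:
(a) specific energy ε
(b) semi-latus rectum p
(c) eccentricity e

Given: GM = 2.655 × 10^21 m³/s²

Convert to SI: rₚ = 6 Gm = 6e+09 m; rₐ = 42 Gm = 4.2e+10 m.
(a) With a = (rₚ + rₐ)/2 = 2.4e+10 m, ε = −GM/(2a) = −2.655e+21/(2 · 2.4e+10) J/kg ≈ -5.531e+10 J/kg
(b) From a = (rₚ + rₐ)/2 = 2.4e+10 m and e = (rₐ − rₚ)/(rₐ + rₚ) = 0.75, p = a(1 − e²) = 2.4e+10 · (1 − (0.75)²) ≈ 1.05e+10 m
(c) e = (rₐ − rₚ)/(rₐ + rₚ) = (4.2e+10 − 6e+09)/(4.2e+10 + 6e+09) ≈ 0.75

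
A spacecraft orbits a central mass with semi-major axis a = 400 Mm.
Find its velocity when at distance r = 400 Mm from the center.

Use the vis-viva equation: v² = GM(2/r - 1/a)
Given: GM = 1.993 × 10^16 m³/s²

Convert to SI: a = 400 Mm = 4e+08 m; r = 400 Mm = 4e+08 m.
Vis-viva: v = √(GM · (2/r − 1/a)).
2/r − 1/a = 2/4e+08 − 1/4e+08 = 2.5e-09 m⁻¹.
v = √(1.993e+16 · 2.5e-09) m/s ≈ 7059 m/s = 7.059 km/s.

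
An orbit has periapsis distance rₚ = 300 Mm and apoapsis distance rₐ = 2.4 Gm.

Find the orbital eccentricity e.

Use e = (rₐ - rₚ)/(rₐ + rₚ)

Convert to SI: rₚ = 300 Mm = 3e+08 m; rₐ = 2.4 Gm = 2.4e+09 m.
e = (rₐ − rₚ) / (rₐ + rₚ).
e = (2.4e+09 − 3e+08) / (2.4e+09 + 3e+08) = 2.1e+09 / 2.7e+09 ≈ 0.7778.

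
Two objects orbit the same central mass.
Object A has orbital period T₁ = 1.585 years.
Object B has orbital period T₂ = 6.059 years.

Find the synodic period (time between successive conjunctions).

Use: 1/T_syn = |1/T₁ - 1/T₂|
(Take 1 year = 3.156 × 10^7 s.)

Convert to SI: T₁ = 1.585 years = 5.00226e+07 s; T₂ = 6.059 years = 1.91222e+08 s.
T_syn = |T₁ · T₂ / (T₁ − T₂)|.
T_syn = |5.00226e+07 · 1.91222e+08 / (5.00226e+07 − 1.91222e+08)| s ≈ 6.774e+07 s = 2.147 years.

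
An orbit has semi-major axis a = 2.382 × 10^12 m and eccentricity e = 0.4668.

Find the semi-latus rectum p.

p = a (1 − e²).
p = 2.382e+12 · (1 − (0.4668)²) = 2.382e+12 · 0.782098 ≈ 1.863e+12 m = 1.863 × 10^12 m.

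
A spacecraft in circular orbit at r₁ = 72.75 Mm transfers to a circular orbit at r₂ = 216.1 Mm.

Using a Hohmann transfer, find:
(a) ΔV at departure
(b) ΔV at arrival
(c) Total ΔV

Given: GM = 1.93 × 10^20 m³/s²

Convert to SI: r₁ = 72.75 Mm = 7.275e+07 m; r₂ = 216.1 Mm = 2.161e+08 m.
Transfer semi-major axis: a_t = (r₁ + r₂)/2 = (7.275e+07 + 2.161e+08)/2 = 1.44425e+08 m.
Circular speeds: v₁ = √(GM/r₁) = 1.62878e+06 m/s, v₂ = √(GM/r₂) = 945042 m/s.
Transfer speeds (vis-viva v² = GM(2/r − 1/a_t)): v₁ᵗ = 1.99236e+06 m/s, v₂ᵗ = 670728 m/s.
(a) ΔV₁ = |v₁ᵗ − v₁| ≈ 3.636e+05 m/s = 363.6 km/s.
(b) ΔV₂ = |v₂ − v₂ᵗ| ≈ 2.743e+05 m/s = 274.3 km/s.
(c) ΔV_total = ΔV₁ + ΔV₂ ≈ 6.379e+05 m/s = 637.9 km/s.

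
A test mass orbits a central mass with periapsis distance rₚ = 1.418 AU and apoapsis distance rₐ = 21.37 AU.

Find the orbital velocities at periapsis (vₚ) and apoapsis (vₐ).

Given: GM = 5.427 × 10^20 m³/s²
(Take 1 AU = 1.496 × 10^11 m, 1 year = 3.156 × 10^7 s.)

Convert to SI: rₚ = 1.418 AU = 2.12133e+11 m; rₐ = 21.37 AU = 3.19695e+12 m.
Use the vis-viva equation v² = GM(2/r − 1/a) with a = (rₚ + rₐ)/2 = (2.12133e+11 + 3.19695e+12)/2 = 1.70454e+12 m.
vₚ = √(GM · (2/rₚ − 1/a)) = √(5.427e+20 · (2/2.12133e+11 − 1/1.70454e+12)) m/s ≈ 6.927e+04 m/s = 14.61 AU/year.
vₐ = √(GM · (2/rₐ − 1/a)) = √(5.427e+20 · (2/3.19695e+12 − 1/1.70454e+12)) m/s ≈ 4596 m/s = 0.9697 AU/year.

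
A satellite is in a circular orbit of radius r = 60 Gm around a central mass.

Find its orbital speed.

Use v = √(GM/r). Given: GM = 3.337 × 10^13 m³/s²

Convert to SI: r = 60 Gm = 6e+10 m.
For a circular orbit, gravity supplies the centripetal force, so v = √(GM / r).
v = √(3.337e+13 / 6e+10) m/s ≈ 23.58 m/s = 23.58 m/s.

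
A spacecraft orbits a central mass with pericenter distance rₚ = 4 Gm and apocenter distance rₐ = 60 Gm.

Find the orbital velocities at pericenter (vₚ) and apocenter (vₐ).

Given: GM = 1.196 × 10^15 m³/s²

Convert to SI: rₚ = 4 Gm = 4e+09 m; rₐ = 60 Gm = 6e+10 m.
Use the vis-viva equation v² = GM(2/r − 1/a) with a = (rₚ + rₐ)/2 = (4e+09 + 6e+10)/2 = 3.2e+10 m.
vₚ = √(GM · (2/rₚ − 1/a)) = √(1.196e+15 · (2/4e+09 − 1/3.2e+10)) m/s ≈ 748.7 m/s = 748.7 m/s.
vₐ = √(GM · (2/rₐ − 1/a)) = √(1.196e+15 · (2/6e+10 − 1/3.2e+10)) m/s ≈ 49.92 m/s = 49.92 m/s.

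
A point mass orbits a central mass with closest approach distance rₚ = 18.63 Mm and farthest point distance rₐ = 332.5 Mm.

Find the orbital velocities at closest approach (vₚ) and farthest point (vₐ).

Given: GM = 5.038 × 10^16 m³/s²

Convert to SI: rₚ = 18.63 Mm = 1.863e+07 m; rₐ = 332.5 Mm = 3.325e+08 m.
Use the vis-viva equation v² = GM(2/r − 1/a) with a = (rₚ + rₐ)/2 = (1.863e+07 + 3.325e+08)/2 = 1.75565e+08 m.
vₚ = √(GM · (2/rₚ − 1/a)) = √(5.038e+16 · (2/1.863e+07 − 1/1.75565e+08)) m/s ≈ 7.156e+04 m/s = 71.56 km/s.
vₐ = √(GM · (2/rₐ − 1/a)) = √(5.038e+16 · (2/3.325e+08 − 1/1.75565e+08)) m/s ≈ 4010 m/s = 4.01 km/s.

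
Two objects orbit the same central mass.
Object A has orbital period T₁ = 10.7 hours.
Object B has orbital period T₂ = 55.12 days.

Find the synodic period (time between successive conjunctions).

Convert to SI: T₁ = 10.7 hours = 38520 s; T₂ = 55.12 days = 4.76237e+06 s.
T_syn = |T₁ · T₂ / (T₁ − T₂)|.
T_syn = |38520 · 4.76237e+06 / (38520 − 4.76237e+06)| s ≈ 3.883e+04 s = 10.79 hours.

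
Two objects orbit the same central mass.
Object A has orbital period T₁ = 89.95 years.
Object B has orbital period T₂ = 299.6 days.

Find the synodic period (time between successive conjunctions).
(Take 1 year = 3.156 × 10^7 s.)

Convert to SI: T₁ = 89.95 years = 2.83882e+09 s; T₂ = 299.6 days = 2.58854e+07 s.
T_syn = |T₁ · T₂ / (T₁ − T₂)|.
T_syn = |2.83882e+09 · 2.58854e+07 / (2.83882e+09 − 2.58854e+07)| s ≈ 2.612e+07 s = 302.4 days.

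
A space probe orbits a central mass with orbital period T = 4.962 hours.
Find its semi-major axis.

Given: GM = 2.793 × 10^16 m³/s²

Convert to SI: T = 4.962 hours = 17863.2 s.
Invert Kepler's third law: a = (GM · T² / (4π²))^(1/3).
Substituting T = 17863.2 s and GM = 2.793e+16 m³/s²:
a = (2.793e+16 · (17863.2)² / (4π²))^(1/3) m
a ≈ 6.089e+07 m = 60.89 Mm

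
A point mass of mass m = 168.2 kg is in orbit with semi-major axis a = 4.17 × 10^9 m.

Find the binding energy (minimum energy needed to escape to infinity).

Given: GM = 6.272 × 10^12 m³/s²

Total orbital energy is E = −GMm/(2a); binding energy is E_bind = −E = GMm/(2a).
E_bind = 6.272e+12 · 168.2 / (2 · 4.17e+09) J ≈ 1.265e+05 J = 126.5 kJ.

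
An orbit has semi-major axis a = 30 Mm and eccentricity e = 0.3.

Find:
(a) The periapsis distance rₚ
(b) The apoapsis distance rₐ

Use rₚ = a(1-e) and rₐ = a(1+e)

Convert to SI: a = 30 Mm = 3e+07 m.
(a) rₚ = a(1 − e) = 3e+07 · (1 − 0.3) = 3e+07 · 0.7 ≈ 2.1e+07 m = 21 Mm.
(b) rₐ = a(1 + e) = 3e+07 · (1 + 0.3) = 3e+07 · 1.3 ≈ 3.9e+07 m = 39 Mm.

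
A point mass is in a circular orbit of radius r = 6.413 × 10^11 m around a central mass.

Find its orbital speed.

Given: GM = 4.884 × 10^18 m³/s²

For a circular orbit, gravity supplies the centripetal force, so v = √(GM / r).
v = √(4.884e+18 / 6.413e+11) m/s ≈ 2760 m/s = 2.76 km/s.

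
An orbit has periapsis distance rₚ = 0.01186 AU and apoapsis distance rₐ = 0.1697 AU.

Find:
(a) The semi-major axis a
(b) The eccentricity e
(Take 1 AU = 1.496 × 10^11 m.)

Convert to SI: rₚ = 0.01186 AU = 1.77426e+09 m; rₐ = 0.1697 AU = 2.53871e+10 m.
(a) a = (rₚ + rₐ) / 2 = (1.77426e+09 + 2.53871e+10) / 2 ≈ 1.358e+10 m = 0.09078 AU.
(b) e = (rₐ − rₚ) / (rₐ + rₚ) = (2.53871e+10 − 1.77426e+09) / (2.53871e+10 + 1.77426e+09) ≈ 0.8694.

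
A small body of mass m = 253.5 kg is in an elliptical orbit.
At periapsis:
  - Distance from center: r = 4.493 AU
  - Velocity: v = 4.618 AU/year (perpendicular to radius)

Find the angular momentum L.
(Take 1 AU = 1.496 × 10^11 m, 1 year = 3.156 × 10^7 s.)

Convert to SI: r = 4.493 AU = 6.72153e+11 m; v = 4.618 AU/year = 21890.1 m/s.
Since v is perpendicular to r, L = m · v · r.
L = 253.5 · 21890.1 · 6.72153e+11 kg·m²/s ≈ 3.73e+18 kg·m²/s.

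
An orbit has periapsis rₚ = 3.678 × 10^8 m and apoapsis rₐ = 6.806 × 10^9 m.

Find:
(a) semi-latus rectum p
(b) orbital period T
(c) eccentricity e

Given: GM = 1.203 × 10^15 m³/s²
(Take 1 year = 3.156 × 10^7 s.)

(a) From a = (rₚ + rₐ)/2 = 3.5869e+09 m and e = (rₐ − rₚ)/(rₐ + rₚ) = 0.89746, p = a(1 − e²) = 3.5869e+09 · (1 − (0.89746)²) ≈ 6.979e+08 m
(b) With a = (rₚ + rₐ)/2 = 3.5869e+09 m, T = 2π √(a³/GM) = 2π √((3.5869e+09)³/1.203e+15) s ≈ 3.892e+07 s
(c) e = (rₐ − rₚ)/(rₐ + rₚ) = (6.806e+09 − 3.678e+08)/(6.806e+09 + 3.678e+08) ≈ 0.8975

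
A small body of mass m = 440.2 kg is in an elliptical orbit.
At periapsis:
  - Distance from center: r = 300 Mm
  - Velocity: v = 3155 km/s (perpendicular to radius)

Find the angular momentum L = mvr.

Convert to SI: r = 300 Mm = 3e+08 m; v = 3155 km/s = 3.155e+06 m/s.
Since v is perpendicular to r, L = m · v · r.
L = 440.2 · 3.155e+06 · 3e+08 kg·m²/s ≈ 4.166e+17 kg·m²/s.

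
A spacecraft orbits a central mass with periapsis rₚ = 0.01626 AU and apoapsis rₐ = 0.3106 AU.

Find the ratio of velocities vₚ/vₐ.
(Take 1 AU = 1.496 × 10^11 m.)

Convert to SI: rₚ = 0.01626 AU = 2.4325e+09 m; rₐ = 0.3106 AU = 4.64658e+10 m.
Conservation of angular momentum gives rₚvₚ = rₐvₐ, so vₚ/vₐ = rₐ/rₚ.
vₚ/vₐ = 4.64658e+10 / 2.4325e+09 ≈ 19.1.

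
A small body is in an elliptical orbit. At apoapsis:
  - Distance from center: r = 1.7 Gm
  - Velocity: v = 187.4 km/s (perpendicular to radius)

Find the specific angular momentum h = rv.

Convert to SI: r = 1.7 Gm = 1.7e+09 m; v = 187.4 km/s = 187400 m/s.
With v perpendicular to r, h = r · v.
h = 1.7e+09 · 187400 m²/s ≈ 3.186e+14 m²/s.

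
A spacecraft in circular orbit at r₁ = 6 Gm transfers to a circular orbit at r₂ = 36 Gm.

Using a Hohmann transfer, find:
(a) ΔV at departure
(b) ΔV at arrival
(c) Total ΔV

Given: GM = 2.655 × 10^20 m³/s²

Convert to SI: r₁ = 6 Gm = 6e+09 m; r₂ = 36 Gm = 3.6e+10 m.
Transfer semi-major axis: a_t = (r₁ + r₂)/2 = (6e+09 + 3.6e+10)/2 = 2.1e+10 m.
Circular speeds: v₁ = √(GM/r₁) = 210357 m/s, v₂ = √(GM/r₂) = 85877.8 m/s.
Transfer speeds (vis-viva v² = GM(2/r − 1/a_t)): v₁ᵗ = 275422 m/s, v₂ᵗ = 45903.6 m/s.
(a) ΔV₁ = |v₁ᵗ − v₁| ≈ 6.506e+04 m/s = 65.06 km/s.
(b) ΔV₂ = |v₂ − v₂ᵗ| ≈ 3.997e+04 m/s = 39.97 km/s.
(c) ΔV_total = ΔV₁ + ΔV₂ ≈ 1.05e+05 m/s = 105 km/s.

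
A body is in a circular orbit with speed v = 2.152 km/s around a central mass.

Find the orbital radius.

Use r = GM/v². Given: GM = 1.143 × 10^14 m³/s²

Convert to SI: v = 2.152 km/s = 2152 m/s.
For a circular orbit, v² = GM / r, so r = GM / v².
r = 1.143e+14 / (2152)² m ≈ 2.468e+07 m = 24.68 Mm.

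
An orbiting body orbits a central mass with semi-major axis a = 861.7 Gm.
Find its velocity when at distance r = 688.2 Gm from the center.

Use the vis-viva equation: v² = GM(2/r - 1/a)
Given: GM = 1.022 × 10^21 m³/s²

Convert to SI: a = 861.7 Gm = 8.617e+11 m; r = 688.2 Gm = 6.882e+11 m.
Vis-viva: v = √(GM · (2/r − 1/a)).
2/r − 1/a = 2/6.882e+11 − 1/8.617e+11 = 1.74564e-12 m⁻¹.
v = √(1.022e+21 · 1.74564e-12) m/s ≈ 4.224e+04 m/s = 42.24 km/s.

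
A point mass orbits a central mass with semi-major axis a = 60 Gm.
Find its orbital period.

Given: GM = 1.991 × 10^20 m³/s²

Convert to SI: a = 60 Gm = 6e+10 m.
Kepler's third law: T = 2π √(a³ / GM).
Substituting a = 6e+10 m and GM = 1.991e+20 m³/s²:
T = 2π √((6e+10)³ / 1.991e+20) s
T ≈ 6.544e+06 s = 75.75 days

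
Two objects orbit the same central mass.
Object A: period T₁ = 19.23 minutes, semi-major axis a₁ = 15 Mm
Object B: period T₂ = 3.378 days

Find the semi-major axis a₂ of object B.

Convert to SI: T₁ = 19.23 minutes = 1153.8 s; a₁ = 15 Mm = 1.5e+07 m; T₂ = 3.378 days = 291859 s.
Kepler's third law: (T₁/T₂)² = (a₁/a₂)³ ⇒ a₂ = a₁ · (T₂/T₁)^(2/3).
T₂/T₁ = 291859 / 1153.8 = 252.955.
a₂ = 1.5e+07 · (252.955)^(2/3) m ≈ 6e+08 m = 600 Mm.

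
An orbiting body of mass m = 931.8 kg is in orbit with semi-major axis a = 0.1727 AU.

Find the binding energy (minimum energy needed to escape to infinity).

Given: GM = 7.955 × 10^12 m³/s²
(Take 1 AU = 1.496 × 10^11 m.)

Convert to SI: a = 0.1727 AU = 2.58359e+10 m.
Total orbital energy is E = −GMm/(2a); binding energy is E_bind = −E = GMm/(2a).
E_bind = 7.955e+12 · 931.8 / (2 · 2.58359e+10) J ≈ 1.435e+05 J = 143.5 kJ.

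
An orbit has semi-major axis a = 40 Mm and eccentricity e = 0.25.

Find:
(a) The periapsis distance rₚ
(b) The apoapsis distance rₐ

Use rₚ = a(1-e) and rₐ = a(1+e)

Convert to SI: a = 40 Mm = 4e+07 m.
(a) rₚ = a(1 − e) = 4e+07 · (1 − 0.25) = 4e+07 · 0.75 ≈ 3e+07 m = 30 Mm.
(b) rₐ = a(1 + e) = 4e+07 · (1 + 0.25) = 4e+07 · 1.25 ≈ 5e+07 m = 50 Mm.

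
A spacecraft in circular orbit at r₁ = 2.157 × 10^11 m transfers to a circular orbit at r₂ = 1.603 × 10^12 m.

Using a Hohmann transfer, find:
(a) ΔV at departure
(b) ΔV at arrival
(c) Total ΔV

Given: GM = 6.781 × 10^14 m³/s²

Transfer semi-major axis: a_t = (r₁ + r₂)/2 = (2.157e+11 + 1.603e+12)/2 = 9.0935e+11 m.
Circular speeds: v₁ = √(GM/r₁) = 56.0689 m/s, v₂ = √(GM/r₂) = 20.5674 m/s.
Transfer speeds (vis-viva v² = GM(2/r − 1/a_t)): v₁ᵗ = 74.4429 m/s, v₂ᵗ = 10.017 m/s.
(a) ΔV₁ = |v₁ᵗ − v₁| ≈ 18.37 m/s = 18.37 m/s.
(b) ΔV₂ = |v₂ − v₂ᵗ| ≈ 10.55 m/s = 10.55 m/s.
(c) ΔV_total = ΔV₁ + ΔV₂ ≈ 28.92 m/s = 28.92 m/s.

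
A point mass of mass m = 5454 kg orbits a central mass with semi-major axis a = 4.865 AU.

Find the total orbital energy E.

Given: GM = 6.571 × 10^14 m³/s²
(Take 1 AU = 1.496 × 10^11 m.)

Convert to SI: a = 4.865 AU = 7.27804e+11 m.
E = −GMm / (2a).
E = −6.571e+14 · 5454 / (2 · 7.27804e+11) J ≈ -2.462e+06 J = -2.462 MJ.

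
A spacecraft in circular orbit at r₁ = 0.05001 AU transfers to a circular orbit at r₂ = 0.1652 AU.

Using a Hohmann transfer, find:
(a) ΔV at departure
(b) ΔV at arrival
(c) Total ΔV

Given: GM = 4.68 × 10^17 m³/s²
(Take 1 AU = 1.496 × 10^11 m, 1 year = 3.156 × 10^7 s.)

Convert to SI: r₁ = 0.05001 AU = 7.4815e+09 m; r₂ = 0.1652 AU = 2.47139e+10 m.
Transfer semi-major axis: a_t = (r₁ + r₂)/2 = (7.4815e+09 + 2.47139e+10)/2 = 1.60977e+10 m.
Circular speeds: v₁ = √(GM/r₁) = 7909.13 m/s, v₂ = √(GM/r₂) = 4351.63 m/s.
Transfer speeds (vis-viva v² = GM(2/r − 1/a_t)): v₁ᵗ = 9799.81 m/s, v₂ᵗ = 2966.64 m/s.
(a) ΔV₁ = |v₁ᵗ − v₁| ≈ 1891 m/s = 0.3989 AU/year.
(b) ΔV₂ = |v₂ − v₂ᵗ| ≈ 1385 m/s = 0.2922 AU/year.
(c) ΔV_total = ΔV₁ + ΔV₂ ≈ 3276 m/s = 0.691 AU/year.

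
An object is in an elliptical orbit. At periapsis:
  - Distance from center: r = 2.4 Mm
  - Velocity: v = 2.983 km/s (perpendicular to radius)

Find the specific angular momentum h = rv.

Convert to SI: r = 2.4 Mm = 2.4e+06 m; v = 2.983 km/s = 2983 m/s.
With v perpendicular to r, h = r · v.
h = 2.4e+06 · 2983 m²/s ≈ 7.159e+09 m²/s.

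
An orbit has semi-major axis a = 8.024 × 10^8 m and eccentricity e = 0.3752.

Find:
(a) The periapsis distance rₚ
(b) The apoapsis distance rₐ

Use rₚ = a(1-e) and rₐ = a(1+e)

(a) rₚ = a(1 − e) = 8.024e+08 · (1 − 0.3752) = 8.024e+08 · 0.6248 ≈ 5.013e+08 m = 5.013 × 10^8 m.
(b) rₐ = a(1 + e) = 8.024e+08 · (1 + 0.3752) = 8.024e+08 · 1.3752 ≈ 1.103e+09 m = 1.103 × 10^9 m.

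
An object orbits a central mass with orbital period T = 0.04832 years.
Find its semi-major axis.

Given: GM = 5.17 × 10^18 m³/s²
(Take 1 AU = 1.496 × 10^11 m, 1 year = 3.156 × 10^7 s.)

Convert to SI: T = 0.04832 years = 1.52498e+06 s.
Invert Kepler's third law: a = (GM · T² / (4π²))^(1/3).
Substituting T = 1.52498e+06 s and GM = 5.17e+18 m³/s²:
a = (5.17e+18 · (1.52498e+06)² / (4π²))^(1/3) m
a ≈ 6.728e+09 m = 0.04497 AU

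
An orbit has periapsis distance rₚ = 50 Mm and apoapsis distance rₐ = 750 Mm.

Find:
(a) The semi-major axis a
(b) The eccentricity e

Convert to SI: rₚ = 50 Mm = 5e+07 m; rₐ = 750 Mm = 7.5e+08 m.
(a) a = (rₚ + rₐ) / 2 = (5e+07 + 7.5e+08) / 2 ≈ 4e+08 m = 400 Mm.
(b) e = (rₐ − rₚ) / (rₐ + rₚ) = (7.5e+08 − 5e+07) / (7.5e+08 + 5e+07) ≈ 0.875.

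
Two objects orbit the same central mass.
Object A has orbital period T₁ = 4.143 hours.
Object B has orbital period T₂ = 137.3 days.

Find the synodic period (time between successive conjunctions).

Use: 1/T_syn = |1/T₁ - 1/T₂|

Convert to SI: T₁ = 4.143 hours = 14914.8 s; T₂ = 137.3 days = 1.18627e+07 s.
T_syn = |T₁ · T₂ / (T₁ − T₂)|.
T_syn = |14914.8 · 1.18627e+07 / (14914.8 − 1.18627e+07)| s ≈ 1.493e+04 s = 4.148 hours.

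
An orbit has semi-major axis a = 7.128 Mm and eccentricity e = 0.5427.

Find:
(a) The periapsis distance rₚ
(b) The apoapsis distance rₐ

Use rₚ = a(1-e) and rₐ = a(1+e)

Convert to SI: a = 7.128 Mm = 7.128e+06 m.
(a) rₚ = a(1 − e) = 7.128e+06 · (1 − 0.5427) = 7.128e+06 · 0.4573 ≈ 3.26e+06 m = 3.26 Mm.
(b) rₐ = a(1 + e) = 7.128e+06 · (1 + 0.5427) = 7.128e+06 · 1.5427 ≈ 1.1e+07 m = 11 Mm.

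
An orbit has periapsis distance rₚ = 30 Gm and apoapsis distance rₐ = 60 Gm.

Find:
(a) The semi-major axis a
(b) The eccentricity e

Convert to SI: rₚ = 30 Gm = 3e+10 m; rₐ = 60 Gm = 6e+10 m.
(a) a = (rₚ + rₐ) / 2 = (3e+10 + 6e+10) / 2 ≈ 4.5e+10 m = 45 Gm.
(b) e = (rₐ − rₚ) / (rₐ + rₚ) = (6e+10 − 3e+10) / (6e+10 + 3e+10) ≈ 0.3333.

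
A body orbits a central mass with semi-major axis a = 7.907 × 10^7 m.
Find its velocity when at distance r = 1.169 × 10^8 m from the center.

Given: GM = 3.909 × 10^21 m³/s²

Vis-viva: v = √(GM · (2/r − 1/a)).
2/r − 1/a = 2/1.169e+08 − 1/7.907e+07 = 4.46162e-09 m⁻¹.
v = √(3.909e+21 · 4.46162e-09) m/s ≈ 4.176e+06 m/s = 4176 km/s.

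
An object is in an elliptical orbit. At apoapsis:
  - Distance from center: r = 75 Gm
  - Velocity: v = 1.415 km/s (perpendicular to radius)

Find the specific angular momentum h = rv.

Convert to SI: r = 75 Gm = 7.5e+10 m; v = 1.415 km/s = 1415 m/s.
With v perpendicular to r, h = r · v.
h = 7.5e+10 · 1415 m²/s ≈ 1.061e+14 m²/s.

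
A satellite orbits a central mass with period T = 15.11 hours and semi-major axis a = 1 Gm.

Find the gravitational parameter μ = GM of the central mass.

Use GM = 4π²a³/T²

Convert to SI: T = 15.11 hours = 54396 s; a = 1 Gm = 1e+09 m.
GM = 4π² · a³ / T².
GM = 4π² · (1e+09)³ / (54396)² m³/s² ≈ 1.334e+19 m³/s² = 1.334 × 10^19 m³/s².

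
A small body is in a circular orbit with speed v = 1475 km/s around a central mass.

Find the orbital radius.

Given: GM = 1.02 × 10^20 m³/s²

Convert to SI: v = 1475 km/s = 1.475e+06 m/s.
For a circular orbit, v² = GM / r, so r = GM / v².
r = 1.02e+20 / (1.475e+06)² m ≈ 4.688e+07 m = 4.688 × 10^7 m.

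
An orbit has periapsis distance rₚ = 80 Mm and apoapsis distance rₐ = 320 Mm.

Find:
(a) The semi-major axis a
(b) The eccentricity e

Convert to SI: rₚ = 80 Mm = 8e+07 m; rₐ = 320 Mm = 3.2e+08 m.
(a) a = (rₚ + rₐ) / 2 = (8e+07 + 3.2e+08) / 2 ≈ 2e+08 m = 200 Mm.
(b) e = (rₐ − rₚ) / (rₐ + rₚ) = (3.2e+08 − 8e+07) / (3.2e+08 + 8e+07) ≈ 0.6.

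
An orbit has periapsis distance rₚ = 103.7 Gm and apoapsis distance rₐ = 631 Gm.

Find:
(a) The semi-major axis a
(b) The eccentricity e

Convert to SI: rₚ = 103.7 Gm = 1.037e+11 m; rₐ = 631 Gm = 6.31e+11 m.
(a) a = (rₚ + rₐ) / 2 = (1.037e+11 + 6.31e+11) / 2 ≈ 3.674e+11 m = 367.4 Gm.
(b) e = (rₐ − rₚ) / (rₐ + rₚ) = (6.31e+11 − 1.037e+11) / (6.31e+11 + 1.037e+11) ≈ 0.7177.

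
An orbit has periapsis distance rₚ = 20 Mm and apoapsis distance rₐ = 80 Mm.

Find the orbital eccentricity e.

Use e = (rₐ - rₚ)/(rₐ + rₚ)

Convert to SI: rₚ = 20 Mm = 2e+07 m; rₐ = 80 Mm = 8e+07 m.
e = (rₐ − rₚ) / (rₐ + rₚ).
e = (8e+07 − 2e+07) / (8e+07 + 2e+07) = 6e+07 / 1e+08 ≈ 0.6.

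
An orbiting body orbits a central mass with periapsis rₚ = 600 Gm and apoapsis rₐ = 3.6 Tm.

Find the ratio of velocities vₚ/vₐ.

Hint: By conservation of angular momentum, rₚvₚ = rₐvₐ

Convert to SI: rₚ = 600 Gm = 6e+11 m; rₐ = 3.6 Tm = 3.6e+12 m.
Conservation of angular momentum gives rₚvₚ = rₐvₐ, so vₚ/vₐ = rₐ/rₚ.
vₚ/vₐ = 3.6e+12 / 6e+11 ≈ 6.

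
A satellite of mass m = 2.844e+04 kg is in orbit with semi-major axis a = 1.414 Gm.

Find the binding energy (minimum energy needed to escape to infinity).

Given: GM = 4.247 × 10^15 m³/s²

Convert to SI: a = 1.414 Gm = 1.414e+09 m.
Total orbital energy is E = −GMm/(2a); binding energy is E_bind = −E = GMm/(2a).
E_bind = 4.247e+15 · 2.844e+04 / (2 · 1.414e+09) J ≈ 4.271e+10 J = 42.71 GJ.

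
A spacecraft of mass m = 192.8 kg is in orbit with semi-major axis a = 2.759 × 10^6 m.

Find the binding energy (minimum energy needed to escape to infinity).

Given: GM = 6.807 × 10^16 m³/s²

Total orbital energy is E = −GMm/(2a); binding energy is E_bind = −E = GMm/(2a).
E_bind = 6.807e+16 · 192.8 / (2 · 2.759e+06) J ≈ 2.378e+12 J = 2.378 TJ.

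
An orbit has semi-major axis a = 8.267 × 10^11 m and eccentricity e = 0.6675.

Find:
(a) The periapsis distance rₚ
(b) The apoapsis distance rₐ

(a) rₚ = a(1 − e) = 8.267e+11 · (1 − 0.6675) = 8.267e+11 · 0.3325 ≈ 2.749e+11 m = 2.749 × 10^11 m.
(b) rₐ = a(1 + e) = 8.267e+11 · (1 + 0.6675) = 8.267e+11 · 1.6675 ≈ 1.379e+12 m = 1.379 × 10^12 m.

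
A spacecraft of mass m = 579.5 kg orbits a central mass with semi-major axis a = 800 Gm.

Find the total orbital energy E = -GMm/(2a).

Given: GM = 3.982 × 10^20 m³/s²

Convert to SI: a = 800 Gm = 8e+11 m.
E = −GMm / (2a).
E = −3.982e+20 · 579.5 / (2 · 8e+11) J ≈ -1.442e+11 J = -144.2 GJ.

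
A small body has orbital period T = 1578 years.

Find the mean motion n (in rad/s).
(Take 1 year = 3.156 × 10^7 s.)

Convert to SI: T = 1578 years = 4.98017e+10 s.
n = 2π / T.
n = 2π / 4.98017e+10 s ≈ 1.262e-10 rad/s.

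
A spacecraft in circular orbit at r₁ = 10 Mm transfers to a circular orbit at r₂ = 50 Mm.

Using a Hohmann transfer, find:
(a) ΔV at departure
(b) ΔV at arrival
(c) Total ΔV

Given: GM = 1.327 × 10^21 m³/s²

Convert to SI: r₁ = 10 Mm = 1e+07 m; r₂ = 50 Mm = 5e+07 m.
Transfer semi-major axis: a_t = (r₁ + r₂)/2 = (1e+07 + 5e+07)/2 = 3e+07 m.
Circular speeds: v₁ = √(GM/r₁) = 1.15195e+07 m/s, v₂ = √(GM/r₂) = 5.1517e+06 m/s.
Transfer speeds (vis-viva v² = GM(2/r − 1/a_t)): v₁ᵗ = 1.48717e+07 m/s, v₂ᵗ = 2.97433e+06 m/s.
(a) ΔV₁ = |v₁ᵗ − v₁| ≈ 3.352e+06 m/s = 3352 km/s.
(b) ΔV₂ = |v₂ − v₂ᵗ| ≈ 2.177e+06 m/s = 2177 km/s.
(c) ΔV_total = ΔV₁ + ΔV₂ ≈ 5.529e+06 m/s = 5529 km/s.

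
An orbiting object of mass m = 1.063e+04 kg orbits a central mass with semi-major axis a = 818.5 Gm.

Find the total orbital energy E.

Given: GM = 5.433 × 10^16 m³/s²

Convert to SI: a = 818.5 Gm = 8.185e+11 m.
E = −GMm / (2a).
E = −5.433e+16 · 1.063e+04 / (2 · 8.185e+11) J ≈ -3.528e+08 J = -352.8 MJ.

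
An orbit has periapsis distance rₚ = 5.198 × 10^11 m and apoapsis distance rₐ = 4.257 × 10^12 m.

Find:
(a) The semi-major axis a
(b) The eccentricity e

(a) a = (rₚ + rₐ) / 2 = (5.198e+11 + 4.257e+12) / 2 ≈ 2.388e+12 m = 2.388 × 10^12 m.
(b) e = (rₐ − rₚ) / (rₐ + rₚ) = (4.257e+12 − 5.198e+11) / (4.257e+12 + 5.198e+11) ≈ 0.7824.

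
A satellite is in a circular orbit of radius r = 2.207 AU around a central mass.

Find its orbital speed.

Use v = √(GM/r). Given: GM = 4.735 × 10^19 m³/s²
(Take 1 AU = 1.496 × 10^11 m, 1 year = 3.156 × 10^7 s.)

Convert to SI: r = 2.207 AU = 3.30167e+11 m.
For a circular orbit, gravity supplies the centripetal force, so v = √(GM / r).
v = √(4.735e+19 / 3.30167e+11) m/s ≈ 1.198e+04 m/s = 2.526 AU/year.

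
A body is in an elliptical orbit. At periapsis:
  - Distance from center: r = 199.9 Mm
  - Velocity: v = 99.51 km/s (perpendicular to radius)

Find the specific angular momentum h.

Convert to SI: r = 199.9 Mm = 1.999e+08 m; v = 99.51 km/s = 99510 m/s.
With v perpendicular to r, h = r · v.
h = 1.999e+08 · 99510 m²/s ≈ 1.989e+13 m²/s.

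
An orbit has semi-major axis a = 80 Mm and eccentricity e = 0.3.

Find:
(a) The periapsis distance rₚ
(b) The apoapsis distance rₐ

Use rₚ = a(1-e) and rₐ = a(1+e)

Convert to SI: a = 80 Mm = 8e+07 m.
(a) rₚ = a(1 − e) = 8e+07 · (1 − 0.3) = 8e+07 · 0.7 ≈ 5.6e+07 m = 56 Mm.
(b) rₐ = a(1 + e) = 8e+07 · (1 + 0.3) = 8e+07 · 1.3 ≈ 1.04e+08 m = 104 Mm.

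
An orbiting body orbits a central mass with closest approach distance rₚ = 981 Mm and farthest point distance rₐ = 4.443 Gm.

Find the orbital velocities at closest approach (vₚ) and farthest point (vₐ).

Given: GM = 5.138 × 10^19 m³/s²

Convert to SI: rₚ = 981 Mm = 9.81e+08 m; rₐ = 4.443 Gm = 4.443e+09 m.
Use the vis-viva equation v² = GM(2/r − 1/a) with a = (rₚ + rₐ)/2 = (9.81e+08 + 4.443e+09)/2 = 2.712e+09 m.
vₚ = √(GM · (2/rₚ − 1/a)) = √(5.138e+19 · (2/9.81e+08 − 1/2.712e+09)) m/s ≈ 2.929e+05 m/s = 292.9 km/s.
vₐ = √(GM · (2/rₐ − 1/a)) = √(5.138e+19 · (2/4.443e+09 − 1/2.712e+09)) m/s ≈ 6.468e+04 m/s = 64.68 km/s.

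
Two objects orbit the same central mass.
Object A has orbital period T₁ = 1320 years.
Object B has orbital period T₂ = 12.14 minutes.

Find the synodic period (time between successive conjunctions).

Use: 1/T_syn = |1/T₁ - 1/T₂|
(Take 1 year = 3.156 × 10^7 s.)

Convert to SI: T₁ = 1320 years = 4.16592e+10 s; T₂ = 12.14 minutes = 728.4 s.
T_syn = |T₁ · T₂ / (T₁ − T₂)|.
T_syn = |4.16592e+10 · 728.4 / (4.16592e+10 − 728.4)| s ≈ 728.4 s = 12.14 minutes.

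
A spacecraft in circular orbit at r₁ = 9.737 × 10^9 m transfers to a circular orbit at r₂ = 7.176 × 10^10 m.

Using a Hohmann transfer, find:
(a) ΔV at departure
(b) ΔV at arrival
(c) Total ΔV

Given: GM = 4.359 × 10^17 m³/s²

Transfer semi-major axis: a_t = (r₁ + r₂)/2 = (9.737e+09 + 7.176e+10)/2 = 4.07485e+10 m.
Circular speeds: v₁ = √(GM/r₁) = 6690.84 m/s, v₂ = √(GM/r₂) = 2464.63 m/s.
Transfer speeds (vis-viva v² = GM(2/r − 1/a_t)): v₁ᵗ = 8879.04 m/s, v₂ᵗ = 1204.78 m/s.
(a) ΔV₁ = |v₁ᵗ − v₁| ≈ 2188 m/s = 2.188 km/s.
(b) ΔV₂ = |v₂ − v₂ᵗ| ≈ 1260 m/s = 1.26 km/s.
(c) ΔV_total = ΔV₁ + ΔV₂ ≈ 3448 m/s = 3.448 km/s.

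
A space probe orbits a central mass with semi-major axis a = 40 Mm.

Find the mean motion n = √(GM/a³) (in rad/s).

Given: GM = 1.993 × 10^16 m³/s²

Convert to SI: a = 40 Mm = 4e+07 m.
n = √(GM / a³).
n = √(1.993e+16 / (4e+07)³) rad/s ≈ 0.000558 rad/s.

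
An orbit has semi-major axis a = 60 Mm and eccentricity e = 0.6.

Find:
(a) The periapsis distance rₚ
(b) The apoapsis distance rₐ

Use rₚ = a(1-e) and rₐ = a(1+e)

Convert to SI: a = 60 Mm = 6e+07 m.
(a) rₚ = a(1 − e) = 6e+07 · (1 − 0.6) = 6e+07 · 0.4 ≈ 2.4e+07 m = 24 Mm.
(b) rₐ = a(1 + e) = 6e+07 · (1 + 0.6) = 6e+07 · 1.6 ≈ 9.6e+07 m = 96 Mm.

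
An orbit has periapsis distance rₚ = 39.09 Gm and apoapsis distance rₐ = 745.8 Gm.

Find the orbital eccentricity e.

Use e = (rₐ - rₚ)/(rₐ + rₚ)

Convert to SI: rₚ = 39.09 Gm = 3.909e+10 m; rₐ = 745.8 Gm = 7.458e+11 m.
e = (rₐ − rₚ) / (rₐ + rₚ).
e = (7.458e+11 − 3.909e+10) / (7.458e+11 + 3.909e+10) = 7.0671e+11 / 7.8489e+11 ≈ 0.9004.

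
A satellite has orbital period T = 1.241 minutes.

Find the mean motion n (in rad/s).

Convert to SI: T = 1.241 minutes = 74.46 s.
n = 2π / T.
n = 2π / 74.46 s ≈ 0.08438 rad/s.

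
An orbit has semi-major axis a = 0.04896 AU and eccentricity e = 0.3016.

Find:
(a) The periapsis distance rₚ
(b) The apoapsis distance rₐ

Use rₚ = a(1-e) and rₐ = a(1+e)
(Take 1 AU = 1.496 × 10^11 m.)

Convert to SI: a = 0.04896 AU = 7.32442e+09 m.
(a) rₚ = a(1 − e) = 7.32442e+09 · (1 − 0.3016) = 7.32442e+09 · 0.6984 ≈ 5.115e+09 m = 0.03419 AU.
(b) rₐ = a(1 + e) = 7.32442e+09 · (1 + 0.3016) = 7.32442e+09 · 1.3016 ≈ 9.533e+09 m = 0.06373 AU.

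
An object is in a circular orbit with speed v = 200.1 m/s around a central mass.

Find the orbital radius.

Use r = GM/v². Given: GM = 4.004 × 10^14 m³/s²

For a circular orbit, v² = GM / r, so r = GM / v².
r = 4.004e+14 / (200.1)² m ≈ 1e+10 m = 10 Gm.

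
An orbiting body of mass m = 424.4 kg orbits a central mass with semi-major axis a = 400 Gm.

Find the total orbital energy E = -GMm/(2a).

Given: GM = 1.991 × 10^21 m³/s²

Convert to SI: a = 400 Gm = 4e+11 m.
E = −GMm / (2a).
E = −1.991e+21 · 424.4 / (2 · 4e+11) J ≈ -1.056e+12 J = -1.056 TJ.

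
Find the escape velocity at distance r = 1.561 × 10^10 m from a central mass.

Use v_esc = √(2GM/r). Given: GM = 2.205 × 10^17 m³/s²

Escape velocity comes from setting total energy to zero: ½v² − GM/r = 0 ⇒ v_esc = √(2GM / r).
v_esc = √(2 · 2.205e+17 / 1.561e+10) m/s ≈ 5315 m/s = 5.315 km/s.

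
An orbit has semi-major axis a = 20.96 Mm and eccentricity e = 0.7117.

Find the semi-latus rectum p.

Convert to SI: a = 20.96 Mm = 2.096e+07 m.
p = a (1 − e²).
p = 2.096e+07 · (1 − (0.7117)²) = 2.096e+07 · 0.493483 ≈ 1.034e+07 m = 10.34 Mm.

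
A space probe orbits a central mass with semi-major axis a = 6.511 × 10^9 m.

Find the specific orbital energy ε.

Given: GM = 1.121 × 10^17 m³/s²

ε = −GM / (2a).
ε = −1.121e+17 / (2 · 6.511e+09) J/kg ≈ -8.609e+06 J/kg = -8.609 MJ/kg.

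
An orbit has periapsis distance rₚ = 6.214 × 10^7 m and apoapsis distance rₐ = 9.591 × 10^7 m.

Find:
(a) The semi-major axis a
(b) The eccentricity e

(a) a = (rₚ + rₐ) / 2 = (6.214e+07 + 9.591e+07) / 2 ≈ 7.902e+07 m = 7.902 × 10^7 m.
(b) e = (rₐ − rₚ) / (rₐ + rₚ) = (9.591e+07 − 6.214e+07) / (9.591e+07 + 6.214e+07) ≈ 0.2137.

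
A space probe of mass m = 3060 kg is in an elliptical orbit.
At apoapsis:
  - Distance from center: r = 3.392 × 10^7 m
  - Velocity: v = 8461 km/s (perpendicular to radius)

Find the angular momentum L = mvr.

Convert to SI: v = 8461 km/s = 8.461e+06 m/s.
Since v is perpendicular to r, L = m · v · r.
L = 3060 · 8.461e+06 · 3.392e+07 kg·m²/s ≈ 8.782e+17 kg·m²/s.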